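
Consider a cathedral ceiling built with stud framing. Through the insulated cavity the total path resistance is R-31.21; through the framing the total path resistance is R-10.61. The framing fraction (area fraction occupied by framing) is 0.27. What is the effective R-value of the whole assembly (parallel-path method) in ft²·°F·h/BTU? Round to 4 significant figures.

U_eff = 0.73/31.21 + 0.27/10.61 = 0.02339 + 0.025448 = 0.048838
R_eff = 1/U_eff = 20.476 ft²·°F·h/BTU

20.48 ft²·°F·h/BTU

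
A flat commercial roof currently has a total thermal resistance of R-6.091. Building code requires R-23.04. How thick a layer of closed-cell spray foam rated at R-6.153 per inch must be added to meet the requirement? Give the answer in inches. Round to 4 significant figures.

ΔR = 23.04 − 6.091 = 16.949 ft²·°F·h/BTU
L = ΔR / (R/in) = 16.949/6.153 = 2.7546 in

2.755 in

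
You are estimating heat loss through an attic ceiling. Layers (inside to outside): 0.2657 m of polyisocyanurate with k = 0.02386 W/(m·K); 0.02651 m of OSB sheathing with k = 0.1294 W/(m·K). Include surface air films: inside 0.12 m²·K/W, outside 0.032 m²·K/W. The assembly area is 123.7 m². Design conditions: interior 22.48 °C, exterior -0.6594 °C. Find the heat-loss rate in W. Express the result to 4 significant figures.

0.2657/0.02386 = 11.136
0.02651/0.1294 = 0.20487
R_total = 0.12 + 11.136 + 0.20487 + 0.032 = 11.493 m²·K/W
Q = A·ΔT/R = 123.7 × (22.48 − (-0.6594)) / 11.493 = 249.06 W

249.1 W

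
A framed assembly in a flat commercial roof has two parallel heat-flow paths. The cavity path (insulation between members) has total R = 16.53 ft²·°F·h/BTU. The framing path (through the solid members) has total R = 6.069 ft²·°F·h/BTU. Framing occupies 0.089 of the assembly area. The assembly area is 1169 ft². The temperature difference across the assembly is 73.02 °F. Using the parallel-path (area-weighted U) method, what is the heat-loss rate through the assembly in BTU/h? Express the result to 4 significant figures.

U_eff = 0.911/16.53 + 0.089/6.069 = 0.055112 + 0.014665 = 0.069777
R_eff = 1/U_eff = 14.331 ft²·°F·h/BTU
Q = 1169 × 73.02 / 14.331 = 5956.2 BTU/h

5956 BTU/h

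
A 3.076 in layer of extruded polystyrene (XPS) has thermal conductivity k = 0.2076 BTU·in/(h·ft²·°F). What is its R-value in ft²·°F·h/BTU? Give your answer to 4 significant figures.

R = L/k = 3.076/0.2076 = 14.817 ft²·°F·h/BTU

14.82 ft²·°F·h/BTU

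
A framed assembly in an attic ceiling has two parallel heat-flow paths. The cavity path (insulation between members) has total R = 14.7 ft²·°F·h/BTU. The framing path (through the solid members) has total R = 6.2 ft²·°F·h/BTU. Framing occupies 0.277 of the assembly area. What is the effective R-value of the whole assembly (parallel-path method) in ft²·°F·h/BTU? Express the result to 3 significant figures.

U_eff = 0.723/14.7 + 0.277/6.2 = 0.04918 + 0.04468 = 0.09386
R_eff = 1/U_eff = 10.65 ft²·°F·h/BTU

10.7 ft²·°F·h/BTU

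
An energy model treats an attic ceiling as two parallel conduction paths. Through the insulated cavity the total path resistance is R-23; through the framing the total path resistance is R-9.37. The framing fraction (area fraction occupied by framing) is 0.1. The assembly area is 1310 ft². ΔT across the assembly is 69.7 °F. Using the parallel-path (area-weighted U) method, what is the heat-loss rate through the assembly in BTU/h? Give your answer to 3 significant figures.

4550 BTU/h

U_eff = 0.9/23 + 0.1/9.37 = 0.03913 + 0.01067 = 0.0498
R_eff = 1/U_eff = 20.08 ft²·°F·h/BTU
Q = 1310 × 69.7 / 20.08 = 4547 BTU/h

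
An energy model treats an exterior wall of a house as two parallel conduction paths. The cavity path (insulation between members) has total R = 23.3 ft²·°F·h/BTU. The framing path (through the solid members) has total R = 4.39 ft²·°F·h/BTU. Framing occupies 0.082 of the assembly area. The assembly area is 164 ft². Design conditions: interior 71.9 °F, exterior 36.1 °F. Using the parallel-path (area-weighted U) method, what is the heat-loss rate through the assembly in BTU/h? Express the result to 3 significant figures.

341 BTU/h

U_eff = 0.918/23.3 + 0.082/4.39 = 0.0394 + 0.01868 = 0.05808
R_eff = 1/U_eff = 17.22 ft²·°F·h/BTU
Q = 164 × (71.9 − 36.1) / 17.22 = 341 BTU/h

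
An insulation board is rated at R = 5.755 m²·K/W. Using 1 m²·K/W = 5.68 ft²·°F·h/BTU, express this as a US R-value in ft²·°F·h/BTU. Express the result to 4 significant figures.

32.69 ft²·°F·h/BTU

R_US = 5.755 × 5.68 = 32.688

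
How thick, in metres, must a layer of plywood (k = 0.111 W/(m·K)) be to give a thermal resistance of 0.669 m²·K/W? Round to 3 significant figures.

L = R·k = 0.669 × 0.111 = 0.07426 m

0.0743 m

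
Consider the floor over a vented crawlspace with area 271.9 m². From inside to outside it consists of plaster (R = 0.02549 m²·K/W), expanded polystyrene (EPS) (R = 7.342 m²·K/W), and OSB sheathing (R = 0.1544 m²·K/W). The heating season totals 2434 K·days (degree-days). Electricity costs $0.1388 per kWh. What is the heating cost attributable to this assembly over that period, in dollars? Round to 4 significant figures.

R_total = 0.02549 + 7.342 + 0.1544 = 7.5219 m²·K/W
E = A × HDD × 24 / R / 1000 = 271.9 × 2434 × 24 / 7.5219 / 1000 = 2111.6 kWh
Cost = 2111.6 × 0.1388 = $293.09

293.1 dollars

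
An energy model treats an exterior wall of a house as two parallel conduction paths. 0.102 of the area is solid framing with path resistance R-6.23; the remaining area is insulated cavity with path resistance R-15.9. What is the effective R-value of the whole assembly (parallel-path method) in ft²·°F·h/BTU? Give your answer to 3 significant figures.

U_eff = 0.898/15.9 + 0.102/6.23 = 0.05648 + 0.01637 = 0.07285
R_eff = 1/U_eff = 13.73 ft²·°F·h/BTU

13.7 ft²·°F·h/BTU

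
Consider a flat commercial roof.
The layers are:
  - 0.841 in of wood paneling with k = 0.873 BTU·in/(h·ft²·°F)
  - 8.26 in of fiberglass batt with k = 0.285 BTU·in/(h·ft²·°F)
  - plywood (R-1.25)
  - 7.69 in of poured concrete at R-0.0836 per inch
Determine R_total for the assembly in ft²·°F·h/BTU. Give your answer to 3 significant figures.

0.841/0.873 = 0.9633
8.26/0.285 = 28.98
7.69 × 0.0836 = 0.6429
R_total = 0.9633 + 28.98 + 1.25 + 0.6429 = 31.84 ft²·°F·h/BTU

31.8 ft²·°F·h/BTU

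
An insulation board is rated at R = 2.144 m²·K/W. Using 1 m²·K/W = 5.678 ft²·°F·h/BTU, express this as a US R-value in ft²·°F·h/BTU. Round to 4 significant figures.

12.17 ft²·°F·h/BTU

R_US = 2.144 × 5.678 = 12.174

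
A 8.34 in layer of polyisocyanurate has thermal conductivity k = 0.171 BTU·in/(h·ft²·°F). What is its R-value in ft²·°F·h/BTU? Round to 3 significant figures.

R = L/k = 8.34/0.171 = 48.77 ft²·°F·h/BTU

48.8 ft²·°F·h/BTU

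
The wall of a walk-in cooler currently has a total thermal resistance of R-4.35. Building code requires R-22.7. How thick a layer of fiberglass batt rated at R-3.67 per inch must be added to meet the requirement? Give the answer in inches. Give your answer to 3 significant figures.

5.00 in

ΔR = 22.7 − 4.35 = 18.35 ft²·°F·h/BTU
L = ΔR / (R/in) = 18.35/3.67 = 5 in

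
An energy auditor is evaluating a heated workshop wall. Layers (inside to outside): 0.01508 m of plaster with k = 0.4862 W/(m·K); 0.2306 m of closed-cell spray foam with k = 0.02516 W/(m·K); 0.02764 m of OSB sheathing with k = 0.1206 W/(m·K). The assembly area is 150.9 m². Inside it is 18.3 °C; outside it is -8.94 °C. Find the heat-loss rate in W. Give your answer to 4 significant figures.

0.01508/0.4862 = 0.031016
0.2306/0.02516 = 9.1653
0.02764/0.1206 = 0.22919
R_total = 0.031016 + 9.1653 + 0.22919 = 9.4255 m²·K/W
Q = A·ΔT/R = 150.9 × (18.3 − (-8.94)) / 9.4255 = 436.1 W

436.1 W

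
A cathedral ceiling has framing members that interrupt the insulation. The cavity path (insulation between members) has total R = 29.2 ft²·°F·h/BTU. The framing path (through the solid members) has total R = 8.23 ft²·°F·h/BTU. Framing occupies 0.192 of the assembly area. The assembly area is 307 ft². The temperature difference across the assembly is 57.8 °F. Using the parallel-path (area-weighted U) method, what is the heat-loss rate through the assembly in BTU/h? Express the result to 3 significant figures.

U_eff = 0.808/29.2 + 0.192/8.23 = 0.02767 + 0.02333 = 0.051
R_eff = 1/U_eff = 19.61 ft²·°F·h/BTU
Q = 307 × 57.8 / 19.61 = 905 BTU/h

905 BTU/h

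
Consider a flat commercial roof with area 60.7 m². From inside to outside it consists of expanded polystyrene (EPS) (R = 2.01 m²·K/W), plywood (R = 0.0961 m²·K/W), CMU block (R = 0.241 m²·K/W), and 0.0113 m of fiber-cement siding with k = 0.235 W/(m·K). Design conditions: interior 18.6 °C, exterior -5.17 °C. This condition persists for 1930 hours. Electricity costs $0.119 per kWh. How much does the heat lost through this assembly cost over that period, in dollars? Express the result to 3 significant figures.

0.0113/0.235 = 0.04809
R_total = 2.01 + 0.0961 + 0.241 + 0.04809 = 2.395 m²·K/W
Q = 60.7 × (18.6 − (-5.17)) / 2.395 = 602.4 W
E = 602.4 W × 1930 h / 1000 = 1163 kWh
Cost = 1163 × 0.119 = $138.4

138 dollars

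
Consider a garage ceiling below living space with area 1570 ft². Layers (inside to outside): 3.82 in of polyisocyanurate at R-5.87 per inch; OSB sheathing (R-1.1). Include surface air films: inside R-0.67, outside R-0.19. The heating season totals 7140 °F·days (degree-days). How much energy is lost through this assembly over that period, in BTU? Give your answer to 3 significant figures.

3.82 × 5.87 = 22.42
R_total = 0.67 + 22.42 + 1.1 + 0.19 = 24.38 ft²·°F·h/BTU
E = A × HDD × 24 / R = 1570 × 7140 × 24 / 24.38 = 11030000 BTU

11000000 BTU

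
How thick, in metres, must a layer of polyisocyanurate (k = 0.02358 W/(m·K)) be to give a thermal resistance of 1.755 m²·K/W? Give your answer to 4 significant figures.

0.04138 m

L = R·k = 1.755 × 0.02358 = 0.041383 m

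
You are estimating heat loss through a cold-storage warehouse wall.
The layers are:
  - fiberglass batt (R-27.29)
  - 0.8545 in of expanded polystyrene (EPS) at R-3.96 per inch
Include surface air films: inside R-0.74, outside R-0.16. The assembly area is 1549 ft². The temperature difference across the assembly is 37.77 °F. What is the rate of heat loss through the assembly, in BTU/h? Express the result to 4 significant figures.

1853 BTU/h

0.8545 × 3.96 = 3.3838
R_total = 0.74 + 27.29 + 3.3838 + 0.16 = 31.574 ft²·°F·h/BTU
Q = A·ΔT/R = 1549 × 37.77 / 31.574 = 1853 BTU/h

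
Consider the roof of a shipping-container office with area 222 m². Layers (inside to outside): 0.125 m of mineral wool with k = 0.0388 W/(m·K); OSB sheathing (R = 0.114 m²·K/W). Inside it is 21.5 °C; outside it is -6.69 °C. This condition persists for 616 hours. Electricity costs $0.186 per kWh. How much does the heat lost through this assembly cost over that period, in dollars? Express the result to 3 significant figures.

215 dollars

0.125/0.0388 = 3.222
R_total = 3.222 + 0.114 = 3.336 m²·K/W
Q = 222 × (21.5 − (-6.69)) / 3.336 = 1876 W
E = 1876 W × 616 h / 1000 = 1156 kWh
Cost = 1156 × 0.186 = $215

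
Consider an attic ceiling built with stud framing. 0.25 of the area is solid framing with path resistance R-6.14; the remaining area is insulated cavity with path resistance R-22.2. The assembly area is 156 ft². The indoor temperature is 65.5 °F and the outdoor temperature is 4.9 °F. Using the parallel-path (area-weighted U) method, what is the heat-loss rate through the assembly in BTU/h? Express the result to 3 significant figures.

U_eff = 0.75/22.2 + 0.25/6.14 = 0.03378 + 0.04072 = 0.0745
R_eff = 1/U_eff = 13.42 ft²·°F·h/BTU
Q = 156 × (65.5 − 4.9) / 13.42 = 704.3 BTU/h

704 BTU/h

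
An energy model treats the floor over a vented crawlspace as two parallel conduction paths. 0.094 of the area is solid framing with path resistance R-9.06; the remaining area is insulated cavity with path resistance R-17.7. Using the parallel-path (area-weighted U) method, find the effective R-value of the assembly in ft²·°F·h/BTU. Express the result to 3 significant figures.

U_eff = 0.906/17.7 + 0.094/9.06 = 0.05119 + 0.01038 = 0.06156
R_eff = 1/U_eff = 16.24 ft²·°F·h/BTU

16.2 ft²·°F·h/BTU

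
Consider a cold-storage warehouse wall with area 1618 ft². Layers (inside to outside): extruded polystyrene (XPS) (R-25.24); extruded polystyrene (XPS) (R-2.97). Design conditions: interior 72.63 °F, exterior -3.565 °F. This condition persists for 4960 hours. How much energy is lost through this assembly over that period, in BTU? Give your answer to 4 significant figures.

R_total = 25.24 + 2.97 = 28.21 ft²·°F·h/BTU
Q = 1618 × (72.63 − (-3.565)) / 28.21 = 4370.2 BTU/h
E = 4370.2 × 4960 = 21676000 BTU

21680000 BTU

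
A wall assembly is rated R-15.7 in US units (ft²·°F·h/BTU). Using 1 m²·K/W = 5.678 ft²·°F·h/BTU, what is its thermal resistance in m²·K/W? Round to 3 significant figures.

2.77 m²·K/W

R_SI = 15.7/5.678 = 2.765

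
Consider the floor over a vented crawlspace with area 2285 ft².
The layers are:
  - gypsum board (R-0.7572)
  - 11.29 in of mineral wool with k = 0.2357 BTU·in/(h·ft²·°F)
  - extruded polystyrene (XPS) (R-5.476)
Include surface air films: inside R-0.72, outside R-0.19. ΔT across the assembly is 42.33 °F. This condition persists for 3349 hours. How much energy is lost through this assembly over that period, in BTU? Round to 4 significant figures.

11.29/0.2357 = 47.9
R_total = 0.72 + 0.7572 + 47.9 + 5.476 + 0.19 = 55.043 ft²·°F·h/BTU
Q = 2285 × 42.33 / 55.043 = 1757.2 BTU/h
E = 1757.2 × 3349 = 5885000 BTU

5885000 BTU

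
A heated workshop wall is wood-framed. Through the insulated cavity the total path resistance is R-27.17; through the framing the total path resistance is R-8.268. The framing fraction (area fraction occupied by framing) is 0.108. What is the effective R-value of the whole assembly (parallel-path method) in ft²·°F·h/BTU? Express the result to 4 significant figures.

U_eff = 0.892/27.17 + 0.108/8.268 = 0.03283 + 0.013062 = 0.045893
R_eff = 1/U_eff = 21.79 ft²·°F·h/BTU

21.79 ft²·°F·h/BTU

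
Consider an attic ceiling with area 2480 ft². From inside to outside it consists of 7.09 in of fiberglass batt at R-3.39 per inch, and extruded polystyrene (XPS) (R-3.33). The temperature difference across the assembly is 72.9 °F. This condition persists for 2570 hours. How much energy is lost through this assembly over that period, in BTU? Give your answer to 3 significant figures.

7.09 × 3.39 = 24.04
R_total = 24.04 + 3.33 = 27.37 ft²·°F·h/BTU
Q = 2480 × 72.9 / 27.37 = 6607 BTU/h
E = 6607 × 2570 = 16980000 BTU

17000000 BTU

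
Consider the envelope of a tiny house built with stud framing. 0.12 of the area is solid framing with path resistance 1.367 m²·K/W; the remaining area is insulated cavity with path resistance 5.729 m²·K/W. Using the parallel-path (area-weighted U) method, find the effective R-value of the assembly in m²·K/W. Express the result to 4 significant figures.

4.143 m²·K/W

U_eff = 0.88/5.729 + 0.12/1.367 = 0.1536 + 0.087783 = 0.24139
R_eff = 1/U_eff = 4.1427 m²·K/W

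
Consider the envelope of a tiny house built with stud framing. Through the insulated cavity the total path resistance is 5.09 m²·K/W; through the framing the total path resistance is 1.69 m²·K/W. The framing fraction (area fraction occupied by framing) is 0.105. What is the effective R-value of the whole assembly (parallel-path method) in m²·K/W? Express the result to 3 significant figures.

U_eff = 0.895/5.09 + 0.105/1.69 = 0.1758 + 0.06213 = 0.238
R_eff = 1/U_eff = 4.202 m²·K/W

4.20 m²·K/W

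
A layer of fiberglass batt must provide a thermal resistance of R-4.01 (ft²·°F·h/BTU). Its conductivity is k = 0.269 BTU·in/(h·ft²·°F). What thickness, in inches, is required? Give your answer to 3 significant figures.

1.08 in

L = R × k = 4.01 × 0.269 = 1.079 in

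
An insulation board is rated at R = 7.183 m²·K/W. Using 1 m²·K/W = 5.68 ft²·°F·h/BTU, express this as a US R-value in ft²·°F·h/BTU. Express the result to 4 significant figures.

R_US = 7.183 × 5.68 = 40.799

40.80 ft²·°F·h/BTU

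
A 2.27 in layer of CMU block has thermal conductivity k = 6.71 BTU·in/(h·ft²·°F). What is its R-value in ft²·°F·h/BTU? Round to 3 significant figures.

R = L/k = 2.27/6.71 = 0.3383 ft²·°F·h/BTU

0.338 ft²·°F·h/BTU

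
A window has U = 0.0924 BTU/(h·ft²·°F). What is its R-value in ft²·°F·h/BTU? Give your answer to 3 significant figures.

R = 1/U = 1/0.0924 = 10.82

10.8 ft²·°F·h/BTU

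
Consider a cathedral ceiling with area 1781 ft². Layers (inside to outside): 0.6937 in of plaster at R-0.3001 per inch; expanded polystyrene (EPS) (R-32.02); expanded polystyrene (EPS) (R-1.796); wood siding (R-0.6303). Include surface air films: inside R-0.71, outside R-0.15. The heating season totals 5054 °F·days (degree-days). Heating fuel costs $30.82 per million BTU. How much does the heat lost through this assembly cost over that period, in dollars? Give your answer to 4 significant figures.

187.5 dollars

0.6937 × 0.3001 = 0.20818
R_total = 0.71 + 0.20818 + 32.02 + 1.796 + 0.6303 + 0.15 = 35.514 ft²·°F·h/BTU
E = A × HDD × 24 / R = 1781 × 5054 × 24 / 35.514 = 6082800 BTU
Cost = 6082800/10⁶ × 30.82 = $187.47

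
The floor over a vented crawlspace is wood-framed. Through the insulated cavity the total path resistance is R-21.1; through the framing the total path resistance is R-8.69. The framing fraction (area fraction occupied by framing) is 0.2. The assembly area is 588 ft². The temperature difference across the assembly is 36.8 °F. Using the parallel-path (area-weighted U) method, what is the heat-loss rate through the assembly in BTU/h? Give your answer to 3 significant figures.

U_eff = 0.8/21.1 + 0.2/8.69 = 0.03791 + 0.02301 = 0.06093
R_eff = 1/U_eff = 16.41 ft²·°F·h/BTU
Q = 588 × 36.8 / 16.41 = 1318 BTU/h

1320 BTU/h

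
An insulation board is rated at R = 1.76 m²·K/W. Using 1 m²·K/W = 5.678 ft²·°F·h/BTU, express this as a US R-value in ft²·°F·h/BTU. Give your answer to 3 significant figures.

9.99 ft²·°F·h/BTU

R_US = 1.76 × 5.678 = 9.993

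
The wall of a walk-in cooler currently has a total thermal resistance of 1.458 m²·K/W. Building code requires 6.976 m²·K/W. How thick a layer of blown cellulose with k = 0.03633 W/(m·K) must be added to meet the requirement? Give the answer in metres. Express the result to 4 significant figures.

0.2005 m

ΔR = 6.976 − 1.458 = 5.518 m²·K/W
L = ΔR × k = 5.518 × 0.03633 = 0.20047 m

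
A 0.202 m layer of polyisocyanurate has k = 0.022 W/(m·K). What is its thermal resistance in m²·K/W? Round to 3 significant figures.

R = L/k = 0.202/0.022 = 9.182 m²·K/W

9.18 m²·K/W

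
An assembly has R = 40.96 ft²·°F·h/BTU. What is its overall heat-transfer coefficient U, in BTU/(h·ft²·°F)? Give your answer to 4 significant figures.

0.02441 BTU/(h·ft²·°F)

U = 1/R = 1/40.96 = 0.024414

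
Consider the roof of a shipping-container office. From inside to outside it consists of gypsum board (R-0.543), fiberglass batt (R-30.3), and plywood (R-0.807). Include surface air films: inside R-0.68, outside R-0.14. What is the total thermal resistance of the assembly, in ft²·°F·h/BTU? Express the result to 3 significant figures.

R_total = 0.68 + 0.543 + 30.3 + 0.807 + 0.14 = 32.47 ft²·°F·h/BTU

32.5 ft²·°F·h/BTU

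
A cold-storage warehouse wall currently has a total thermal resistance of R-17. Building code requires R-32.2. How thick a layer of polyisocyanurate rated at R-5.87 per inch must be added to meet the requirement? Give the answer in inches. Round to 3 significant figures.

2.59 in

ΔR = 32.2 − 17 = 15.2 ft²·°F·h/BTU
L = ΔR / (R/in) = 15.2/5.87 = 2.589 in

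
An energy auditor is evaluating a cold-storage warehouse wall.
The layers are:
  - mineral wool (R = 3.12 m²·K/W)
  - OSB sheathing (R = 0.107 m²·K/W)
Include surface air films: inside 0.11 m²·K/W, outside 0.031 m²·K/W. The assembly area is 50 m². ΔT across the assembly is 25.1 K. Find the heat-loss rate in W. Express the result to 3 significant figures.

R_total = 0.11 + 3.12 + 0.107 + 0.031 = 3.368 m²·K/W
Q = A·ΔT/R = 50 × 25.1 / 3.368 = 372.6 W

373 W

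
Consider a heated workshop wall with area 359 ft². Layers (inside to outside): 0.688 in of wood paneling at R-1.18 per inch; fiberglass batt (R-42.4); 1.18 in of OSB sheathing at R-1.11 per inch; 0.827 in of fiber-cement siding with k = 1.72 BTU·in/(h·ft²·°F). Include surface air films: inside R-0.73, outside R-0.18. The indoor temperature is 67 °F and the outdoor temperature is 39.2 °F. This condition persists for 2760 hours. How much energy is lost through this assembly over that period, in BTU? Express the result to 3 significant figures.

0.688 × 1.18 = 0.8118
1.18 × 1.11 = 1.31
0.827/1.72 = 0.4808
R_total = 0.73 + 0.8118 + 42.4 + 1.31 + 0.4808 + 0.18 = 45.91 ft²·°F·h/BTU
Q = 359 × (67 − 39.2) / 45.91 = 217.4 BTU/h
E = 217.4 × 2760 = 600000 BTU

600000 BTU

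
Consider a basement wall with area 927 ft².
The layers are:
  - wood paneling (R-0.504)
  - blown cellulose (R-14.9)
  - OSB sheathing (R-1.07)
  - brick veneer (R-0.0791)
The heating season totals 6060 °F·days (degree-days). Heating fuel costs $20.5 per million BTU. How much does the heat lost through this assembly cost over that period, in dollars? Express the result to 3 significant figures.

R_total = 0.504 + 14.9 + 1.07 + 0.0791 = 16.55 ft²·°F·h/BTU
E = A × HDD × 24 / R = 927 × 6060 × 24 / 16.55 = 8145000 BTU
Cost = 8145000/10⁶ × 20.5 = $167

167 dollars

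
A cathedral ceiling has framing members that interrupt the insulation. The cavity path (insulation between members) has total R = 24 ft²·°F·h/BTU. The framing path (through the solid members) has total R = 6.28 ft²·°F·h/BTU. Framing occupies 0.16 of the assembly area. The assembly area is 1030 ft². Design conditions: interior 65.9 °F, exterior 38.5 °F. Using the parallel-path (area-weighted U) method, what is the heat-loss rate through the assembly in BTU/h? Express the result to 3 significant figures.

1710 BTU/h

U_eff = 0.84/24 + 0.16/6.28 = 0.035 + 0.02548 = 0.06048
R_eff = 1/U_eff = 16.54 ft²·°F·h/BTU
Q = 1030 × (65.9 − 38.5) / 16.54 = 1707 BTU/h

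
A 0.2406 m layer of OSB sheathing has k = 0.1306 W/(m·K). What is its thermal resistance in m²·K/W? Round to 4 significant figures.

R = L/k = 0.2406/0.1306 = 1.8423 m²·K/W

1.842 m²·K/W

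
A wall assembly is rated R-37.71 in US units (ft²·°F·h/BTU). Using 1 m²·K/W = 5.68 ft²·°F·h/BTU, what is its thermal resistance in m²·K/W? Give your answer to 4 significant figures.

6.639 m²·K/W

R_SI = 37.71/5.68 = 6.6391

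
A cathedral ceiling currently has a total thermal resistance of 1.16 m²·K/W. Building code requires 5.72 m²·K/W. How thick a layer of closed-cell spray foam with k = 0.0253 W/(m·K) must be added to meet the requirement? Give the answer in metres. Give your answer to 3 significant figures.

ΔR = 5.72 − 1.16 = 4.56 m²·K/W
L = ΔR × k = 4.56 × 0.0253 = 0.1154 m

0.115 m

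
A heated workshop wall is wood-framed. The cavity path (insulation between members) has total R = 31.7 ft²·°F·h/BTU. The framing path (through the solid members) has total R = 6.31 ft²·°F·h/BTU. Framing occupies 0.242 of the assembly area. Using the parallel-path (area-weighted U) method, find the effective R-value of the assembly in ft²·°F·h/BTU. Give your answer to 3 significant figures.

U_eff = 0.758/31.7 + 0.242/6.31 = 0.02391 + 0.03835 = 0.06226
R_eff = 1/U_eff = 16.06 ft²·°F·h/BTU

16.1 ft²·°F·h/BTU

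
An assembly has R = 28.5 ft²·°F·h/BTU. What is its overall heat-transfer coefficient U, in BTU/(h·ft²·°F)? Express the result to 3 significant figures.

U = 1/R = 1/28.5 = 0.03509

0.0351 BTU/(h·ft²·°F)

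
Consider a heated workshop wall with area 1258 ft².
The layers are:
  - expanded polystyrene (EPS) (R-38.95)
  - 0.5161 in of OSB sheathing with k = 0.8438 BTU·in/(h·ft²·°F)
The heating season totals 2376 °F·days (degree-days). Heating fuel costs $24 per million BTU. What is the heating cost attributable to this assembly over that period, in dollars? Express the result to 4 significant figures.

43.52 dollars

0.5161/0.8438 = 0.61164
R_total = 38.95 + 0.61164 = 39.562 ft²·°F·h/BTU
E = A × HDD × 24 / R = 1258 × 2376 × 24 / 39.562 = 1813300 BTU
Cost = 1813300/10⁶ × 24 = $43.519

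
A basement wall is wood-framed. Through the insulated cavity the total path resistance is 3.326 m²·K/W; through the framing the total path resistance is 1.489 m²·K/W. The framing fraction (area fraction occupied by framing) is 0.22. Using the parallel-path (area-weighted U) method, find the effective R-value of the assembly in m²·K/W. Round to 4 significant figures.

2.616 m²·K/W

U_eff = 0.78/3.326 + 0.22/1.489 = 0.23452 + 0.14775 = 0.38227
R_eff = 1/U_eff = 2.616 m²·K/W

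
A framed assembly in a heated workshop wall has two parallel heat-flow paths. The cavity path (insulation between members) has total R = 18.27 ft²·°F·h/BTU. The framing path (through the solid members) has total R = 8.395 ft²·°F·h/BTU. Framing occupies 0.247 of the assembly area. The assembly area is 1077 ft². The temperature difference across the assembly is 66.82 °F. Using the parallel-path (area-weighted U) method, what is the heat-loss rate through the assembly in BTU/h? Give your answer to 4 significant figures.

5083 BTU/h

U_eff = 0.753/18.27 + 0.247/8.395 = 0.041215 + 0.029422 = 0.070637
R_eff = 1/U_eff = 14.157 ft²·°F·h/BTU
Q = 1077 × 66.82 / 14.157 = 5083.4 BTU/h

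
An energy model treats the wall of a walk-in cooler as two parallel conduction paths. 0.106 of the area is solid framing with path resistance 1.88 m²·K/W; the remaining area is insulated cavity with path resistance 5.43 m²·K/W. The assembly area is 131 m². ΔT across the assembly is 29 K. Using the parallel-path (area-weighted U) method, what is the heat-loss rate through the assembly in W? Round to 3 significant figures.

840 W

U_eff = 0.894/5.43 + 0.106/1.88 = 0.1646 + 0.05638 = 0.221
R_eff = 1/U_eff = 4.524 m²·K/W
Q = 131 × 29 / 4.524 = 839.7 W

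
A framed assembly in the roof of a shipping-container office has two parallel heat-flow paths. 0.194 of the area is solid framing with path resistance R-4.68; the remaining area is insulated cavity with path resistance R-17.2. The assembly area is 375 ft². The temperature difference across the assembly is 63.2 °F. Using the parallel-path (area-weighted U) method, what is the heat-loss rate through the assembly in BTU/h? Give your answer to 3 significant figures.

2090 BTU/h

U_eff = 0.806/17.2 + 0.194/4.68 = 0.04686 + 0.04145 = 0.08831
R_eff = 1/U_eff = 11.32 ft²·°F·h/BTU
Q = 375 × 63.2 / 11.32 = 2093 BTU/h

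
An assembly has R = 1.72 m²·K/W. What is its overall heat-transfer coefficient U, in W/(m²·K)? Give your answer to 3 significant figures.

0.581 W/(m²·K)

U = 1/R = 1/1.72 = 0.5814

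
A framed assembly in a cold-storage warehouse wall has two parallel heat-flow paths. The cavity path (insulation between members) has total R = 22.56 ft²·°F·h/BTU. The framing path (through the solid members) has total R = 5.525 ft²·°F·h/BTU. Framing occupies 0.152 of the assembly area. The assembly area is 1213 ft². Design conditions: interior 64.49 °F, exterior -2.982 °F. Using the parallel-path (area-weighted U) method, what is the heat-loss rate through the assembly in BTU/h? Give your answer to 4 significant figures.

5328 BTU/h

U_eff = 0.848/22.56 + 0.152/5.525 = 0.037589 + 0.027511 = 0.0651
R_eff = 1/U_eff = 15.361 ft²·°F·h/BTU
Q = 1213 × (64.49 − (-2.982)) / 15.361 = 5328 BTU/h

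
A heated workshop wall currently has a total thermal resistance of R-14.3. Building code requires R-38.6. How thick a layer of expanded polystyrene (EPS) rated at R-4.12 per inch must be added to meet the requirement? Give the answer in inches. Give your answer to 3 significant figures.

5.90 in

ΔR = 38.6 − 14.3 = 24.3 ft²·°F·h/BTU
L = ΔR / (R/in) = 24.3/4.12 = 5.898 in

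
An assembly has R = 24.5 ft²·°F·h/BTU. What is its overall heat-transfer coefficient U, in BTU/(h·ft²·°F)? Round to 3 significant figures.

0.0408 BTU/(h·ft²·°F)

U = 1/R = 1/24.5 = 0.04082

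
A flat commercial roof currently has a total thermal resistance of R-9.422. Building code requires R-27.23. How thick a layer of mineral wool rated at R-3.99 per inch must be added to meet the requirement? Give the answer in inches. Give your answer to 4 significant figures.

4.463 in

ΔR = 27.23 − 9.422 = 17.808 ft²·°F·h/BTU
L = ΔR / (R/in) = 17.808/3.99 = 4.4632 in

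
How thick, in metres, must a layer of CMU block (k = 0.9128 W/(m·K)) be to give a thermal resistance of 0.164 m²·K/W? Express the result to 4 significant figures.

0.1497 m

L = R·k = 0.164 × 0.9128 = 0.1497 m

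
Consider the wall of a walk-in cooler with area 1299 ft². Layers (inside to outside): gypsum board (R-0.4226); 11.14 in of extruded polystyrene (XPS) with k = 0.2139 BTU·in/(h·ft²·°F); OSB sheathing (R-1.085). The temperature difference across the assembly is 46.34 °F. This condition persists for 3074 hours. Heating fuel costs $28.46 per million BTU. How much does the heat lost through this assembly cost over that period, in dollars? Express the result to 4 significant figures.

98.27 dollars

11.14/0.2139 = 52.08
R_total = 0.4226 + 52.08 + 1.085 = 53.588 ft²·°F·h/BTU
Q = 1299 × 46.34 / 53.588 = 1123.3 BTU/h
E = 1123.3 × 3074 = 3453000 BTU
Cost = 3453000/10⁶ × 28.46 = $98.273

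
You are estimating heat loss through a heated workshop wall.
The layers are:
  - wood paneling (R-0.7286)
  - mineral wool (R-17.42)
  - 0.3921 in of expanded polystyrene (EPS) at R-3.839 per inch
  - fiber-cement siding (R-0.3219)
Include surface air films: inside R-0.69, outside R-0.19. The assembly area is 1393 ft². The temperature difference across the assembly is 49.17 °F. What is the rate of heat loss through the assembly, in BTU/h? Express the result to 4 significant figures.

0.3921 × 3.839 = 1.5053
R_total = 0.69 + 0.7286 + 17.42 + 1.5053 + 0.3219 + 0.19 = 20.856 ft²·°F·h/BTU
Q = A·ΔT/R = 1393 × 49.17 / 20.856 = 3284.2 BTU/h

3284 BTU/h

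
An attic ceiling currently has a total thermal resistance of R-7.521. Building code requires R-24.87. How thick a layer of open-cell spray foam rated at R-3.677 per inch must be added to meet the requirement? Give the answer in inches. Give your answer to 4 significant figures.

ΔR = 24.87 − 7.521 = 17.349 ft²·°F·h/BTU
L = ΔR / (R/in) = 17.349/3.677 = 4.7182 in

4.718 in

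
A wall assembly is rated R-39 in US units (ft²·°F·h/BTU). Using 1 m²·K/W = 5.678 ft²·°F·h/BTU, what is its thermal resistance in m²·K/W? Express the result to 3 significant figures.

R_SI = 39/5.678 = 6.869

6.87 m²·K/W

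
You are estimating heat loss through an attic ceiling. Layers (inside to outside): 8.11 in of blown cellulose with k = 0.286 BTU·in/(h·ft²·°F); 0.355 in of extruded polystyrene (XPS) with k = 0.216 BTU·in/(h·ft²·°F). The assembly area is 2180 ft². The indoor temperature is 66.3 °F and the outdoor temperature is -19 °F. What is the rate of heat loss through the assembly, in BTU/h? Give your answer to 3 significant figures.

6200 BTU/h

8.11/0.286 = 28.36
0.355/0.216 = 1.644
R_total = 28.36 + 1.644 = 30 ft²·°F·h/BTU
Q = A·ΔT/R = 2180 × (66.3 − (-19)) / 30 = 6198 BTU/h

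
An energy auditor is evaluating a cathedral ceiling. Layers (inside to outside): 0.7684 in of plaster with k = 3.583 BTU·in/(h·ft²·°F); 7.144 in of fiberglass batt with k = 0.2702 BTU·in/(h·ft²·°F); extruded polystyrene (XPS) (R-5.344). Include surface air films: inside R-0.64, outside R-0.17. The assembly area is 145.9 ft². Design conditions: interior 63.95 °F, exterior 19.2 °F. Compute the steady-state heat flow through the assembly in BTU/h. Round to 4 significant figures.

0.7684/3.583 = 0.21446
7.144/0.2702 = 26.44
R_total = 0.64 + 0.21446 + 26.44 + 5.344 + 0.17 = 32.808 ft²·°F·h/BTU
Q = A·ΔT/R = 145.9 × (63.95 − 19.2) / 32.808 = 199.01 BTU/h

199.0 BTU/h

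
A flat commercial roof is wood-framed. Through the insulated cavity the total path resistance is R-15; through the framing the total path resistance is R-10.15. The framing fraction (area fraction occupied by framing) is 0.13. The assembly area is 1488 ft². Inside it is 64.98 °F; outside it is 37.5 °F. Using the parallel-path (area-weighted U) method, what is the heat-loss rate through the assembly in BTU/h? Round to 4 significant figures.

2895 BTU/h

U_eff = 0.87/15 + 0.13/10.15 = 0.058 + 0.012808 = 0.070808
R_eff = 1/U_eff = 14.123 ft²·°F·h/BTU
Q = 1488 × (64.98 − 37.5) / 14.123 = 2895.4 BTU/h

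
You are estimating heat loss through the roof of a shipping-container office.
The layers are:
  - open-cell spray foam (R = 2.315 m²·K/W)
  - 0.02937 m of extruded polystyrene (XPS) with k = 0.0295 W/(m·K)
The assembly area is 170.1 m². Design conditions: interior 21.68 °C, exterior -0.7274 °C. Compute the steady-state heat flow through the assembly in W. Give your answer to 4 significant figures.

1151 W

0.02937/0.0295 = 0.99559
R_total = 2.315 + 0.99559 = 3.3106 m²·K/W
Q = A·ΔT/R = 170.1 × (21.68 − (-0.7274)) / 3.3106 = 1151.3 W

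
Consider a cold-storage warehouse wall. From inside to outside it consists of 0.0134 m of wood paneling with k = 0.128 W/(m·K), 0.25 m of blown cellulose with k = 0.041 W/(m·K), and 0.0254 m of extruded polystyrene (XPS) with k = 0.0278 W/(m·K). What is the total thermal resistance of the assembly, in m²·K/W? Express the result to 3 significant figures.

0.0134/0.128 = 0.1047
0.25/0.041 = 6.098
0.0254/0.0278 = 0.9137
R_total = 0.1047 + 6.098 + 0.9137 = 7.116 m²·K/W

7.12 m²·K/W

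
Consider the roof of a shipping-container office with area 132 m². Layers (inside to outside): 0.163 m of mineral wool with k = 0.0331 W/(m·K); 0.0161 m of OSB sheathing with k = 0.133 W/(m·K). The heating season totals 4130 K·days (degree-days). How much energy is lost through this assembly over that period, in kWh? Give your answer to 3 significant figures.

2590 kWh

0.163/0.0331 = 4.924
0.0161/0.133 = 0.1211
R_total = 4.924 + 0.1211 = 5.046 m²·K/W
E = A × HDD × 24 / R / 1000 = 132 × 4130 × 24 / 5.046 / 1000 = 2593 kWh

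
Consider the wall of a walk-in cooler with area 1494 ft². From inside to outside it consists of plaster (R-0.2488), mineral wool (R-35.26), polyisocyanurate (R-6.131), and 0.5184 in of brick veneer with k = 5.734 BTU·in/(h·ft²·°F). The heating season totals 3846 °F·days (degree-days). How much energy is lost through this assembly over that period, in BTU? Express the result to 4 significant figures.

0.5184/5.734 = 0.090408
R_total = 0.2488 + 35.26 + 6.131 + 0.090408 = 41.73 ft²·°F·h/BTU
E = A × HDD × 24 / R = 1494 × 3846 × 24 / 41.73 = 3304600 BTU

3305000 BTU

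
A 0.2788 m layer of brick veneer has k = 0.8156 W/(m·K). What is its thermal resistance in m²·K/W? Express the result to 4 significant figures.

0.3418 m²·K/W

R = L/k = 0.2788/0.8156 = 0.34183 m²·K/W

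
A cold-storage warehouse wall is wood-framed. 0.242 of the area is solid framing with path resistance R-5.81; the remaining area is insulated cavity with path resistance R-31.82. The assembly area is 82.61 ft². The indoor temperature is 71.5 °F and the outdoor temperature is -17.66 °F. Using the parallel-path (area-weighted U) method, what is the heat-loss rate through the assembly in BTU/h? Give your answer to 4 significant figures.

482.2 BTU/h

U_eff = 0.758/31.82 + 0.242/5.81 = 0.023821 + 0.041652 = 0.065474
R_eff = 1/U_eff = 15.273 ft²·°F·h/BTU
Q = 82.61 × (71.5 − (-17.66)) / 15.273 = 482.25 BTU/h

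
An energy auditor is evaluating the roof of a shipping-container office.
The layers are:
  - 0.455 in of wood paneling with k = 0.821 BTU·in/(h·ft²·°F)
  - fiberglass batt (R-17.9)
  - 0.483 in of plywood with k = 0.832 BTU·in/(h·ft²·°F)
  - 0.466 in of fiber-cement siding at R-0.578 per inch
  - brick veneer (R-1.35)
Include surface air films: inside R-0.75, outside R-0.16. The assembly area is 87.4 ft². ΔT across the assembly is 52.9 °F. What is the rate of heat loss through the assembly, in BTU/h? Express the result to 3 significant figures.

0.455/0.821 = 0.5542
0.483/0.832 = 0.5805
0.466 × 0.578 = 0.2693
R_total = 0.75 + 0.5542 + 17.9 + 0.5805 + 0.2693 + 1.35 + 0.16 = 21.56 ft²·°F·h/BTU
Q = A·ΔT/R = 87.4 × 52.9 / 21.56 = 214.4 BTU/h

214 BTU/h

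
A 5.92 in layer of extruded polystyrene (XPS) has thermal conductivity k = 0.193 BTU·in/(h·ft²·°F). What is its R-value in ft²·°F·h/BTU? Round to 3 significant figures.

30.7 ft²·°F·h/BTU

R = L/k = 5.92/0.193 = 30.67 ft²·°F·h/BTU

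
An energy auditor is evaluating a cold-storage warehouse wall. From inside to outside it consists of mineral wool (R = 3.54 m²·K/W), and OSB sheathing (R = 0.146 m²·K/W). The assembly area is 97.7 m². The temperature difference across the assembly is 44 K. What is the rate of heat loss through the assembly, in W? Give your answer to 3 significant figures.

R_total = 3.54 + 0.146 = 3.686 m²·K/W
Q = A·ΔT/R = 97.7 × 44 / 3.686 = 1166 W

1170 W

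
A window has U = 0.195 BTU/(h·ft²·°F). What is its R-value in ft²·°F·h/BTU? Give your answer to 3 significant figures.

R = 1/U = 1/0.195 = 5.128

5.13 ft²·°F·h/BTU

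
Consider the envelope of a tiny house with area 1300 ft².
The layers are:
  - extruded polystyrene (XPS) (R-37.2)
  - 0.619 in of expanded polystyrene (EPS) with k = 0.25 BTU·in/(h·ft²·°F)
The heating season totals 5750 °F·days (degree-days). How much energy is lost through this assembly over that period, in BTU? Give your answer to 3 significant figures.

4520000 BTU

0.619/0.25 = 2.476
R_total = 37.2 + 2.476 = 39.68 ft²·°F·h/BTU
E = A × HDD × 24 / R = 1300 × 5750 × 24 / 39.68 = 4522000 BTU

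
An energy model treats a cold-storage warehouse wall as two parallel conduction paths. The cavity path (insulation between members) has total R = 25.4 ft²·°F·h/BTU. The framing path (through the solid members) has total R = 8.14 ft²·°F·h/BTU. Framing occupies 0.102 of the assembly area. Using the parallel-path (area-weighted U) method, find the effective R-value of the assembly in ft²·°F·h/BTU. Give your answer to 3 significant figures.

20.9 ft²·°F·h/BTU

U_eff = 0.898/25.4 + 0.102/8.14 = 0.03535 + 0.01253 = 0.04789
R_eff = 1/U_eff = 20.88 ft²·°F·h/BTU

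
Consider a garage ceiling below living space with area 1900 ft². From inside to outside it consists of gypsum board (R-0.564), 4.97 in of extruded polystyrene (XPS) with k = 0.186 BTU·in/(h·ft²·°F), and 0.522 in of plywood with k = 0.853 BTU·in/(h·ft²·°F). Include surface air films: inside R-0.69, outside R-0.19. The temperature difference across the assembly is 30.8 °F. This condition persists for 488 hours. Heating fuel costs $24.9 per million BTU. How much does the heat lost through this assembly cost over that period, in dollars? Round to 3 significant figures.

24.7 dollars

4.97/0.186 = 26.72
0.522/0.853 = 0.612
R_total = 0.69 + 0.564 + 26.72 + 0.612 + 0.19 = 28.78 ft²·°F·h/BTU
Q = 1900 × 30.8 / 28.78 = 2034 BTU/h
E = 2034 × 488 = 992400 BTU
Cost = 992400/10⁶ × 24.9 = $24.71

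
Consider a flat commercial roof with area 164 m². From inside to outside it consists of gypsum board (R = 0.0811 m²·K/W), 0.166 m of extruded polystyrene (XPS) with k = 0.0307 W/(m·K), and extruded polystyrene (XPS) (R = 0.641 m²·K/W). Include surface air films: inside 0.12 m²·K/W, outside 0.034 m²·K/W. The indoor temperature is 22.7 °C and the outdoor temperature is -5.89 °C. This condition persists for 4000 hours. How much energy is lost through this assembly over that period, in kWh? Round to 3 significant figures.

2980 kWh

0.166/0.0307 = 5.407
R_total = 0.12 + 0.0811 + 5.407 + 0.641 + 0.034 = 6.283 m²·K/W
Q = 164 × (22.7 − (-5.89)) / 6.283 = 746.2 W
E = 746.2 W × 4000 h / 1000 = 2985 kWh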